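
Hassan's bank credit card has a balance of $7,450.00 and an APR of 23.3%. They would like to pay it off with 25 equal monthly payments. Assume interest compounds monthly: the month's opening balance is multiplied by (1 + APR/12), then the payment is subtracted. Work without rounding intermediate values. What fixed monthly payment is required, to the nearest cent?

$378.98

Monthly rate r = 23.3%/12 = 1.94167% = 0.0194167.
Level-payment amortization: P = B₀·r / (1 − (1+r)^(−n)) = 7450.00·0.0194167 / (1 − 1.01942^(−25)).
Denominator 1 − (1+r)^(−25) = 0.381689306.
P = 144.654 / 0.381689306 ≈ 378.98.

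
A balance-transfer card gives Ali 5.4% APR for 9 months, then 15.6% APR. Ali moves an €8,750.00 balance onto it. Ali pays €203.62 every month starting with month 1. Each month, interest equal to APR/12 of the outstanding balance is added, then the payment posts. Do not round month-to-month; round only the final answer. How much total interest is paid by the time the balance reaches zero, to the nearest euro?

€2,871

Promo months 1–9 at r₀ = 5.4%/12 = 0.0045; months 10+ at r₁ = 15.6%/12 = 0.013.
After month 9: iterate B ← B·(1+r₀) − €203.62 for 9 months → €7,244.91.
Then at r₁ with €203.62/mo: n₂ = −ln(1 − r₁·B/P)/ln(1+r₁) ≈ 48.07 → 49 more payments.
Total paid = 57·€203.62 + €14.82 = €11,621.16; interest = €11,621.16 − €8,750.00 = €2,871.16.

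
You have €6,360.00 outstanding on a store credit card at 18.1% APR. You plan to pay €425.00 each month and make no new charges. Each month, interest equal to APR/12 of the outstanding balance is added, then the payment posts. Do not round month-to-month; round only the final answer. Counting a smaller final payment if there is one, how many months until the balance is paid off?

18 months

Monthly rate r = 18.1%/12 = 1.50833% = 0.0150833.
Recurrence: B ← B·(1+r) − €425.00.
Month 1: interest €95.93; balance after payment €6,030.93.
Month 2: interest €90.97; balance after payment €5,696.90.
Closed form: n = −ln(1 − rB₀/P)/ln(1+r) = −ln(0.77428)/ln(1.01508) ≈ 17.088, so the balance reaches zero during payment 18.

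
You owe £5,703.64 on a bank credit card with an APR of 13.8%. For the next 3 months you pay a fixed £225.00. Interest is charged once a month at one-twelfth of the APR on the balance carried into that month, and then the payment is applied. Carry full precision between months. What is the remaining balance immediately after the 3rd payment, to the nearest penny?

Monthly rate r = 13.8%/12 = 1.15% = 0.0115.
Each month: B ← B·(1+r) − £225.00.
Month 1: interest £65.59; balance after payment £5,544.23.
Month 2: interest £63.76; balance after payment £5,382.99.
Month 3: interest £61.90; balance after payment £5,219.89.

£5,219.89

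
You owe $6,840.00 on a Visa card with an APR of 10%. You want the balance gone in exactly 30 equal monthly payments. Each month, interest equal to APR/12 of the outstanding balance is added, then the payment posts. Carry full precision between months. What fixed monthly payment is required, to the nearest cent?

$258.63

Monthly rate r = 10%/12 = 0.833333% = 0.00833333.
Level-payment amortization: P = B₀·r / (1 − (1+r)^(−n)) = 6840.00·0.00833333 / (1 − 1.00833^(−30)).
Denominator 1 − (1+r)^(−30) = 0.220392027.
P = 57 / 0.220392027 ≈ 258.63.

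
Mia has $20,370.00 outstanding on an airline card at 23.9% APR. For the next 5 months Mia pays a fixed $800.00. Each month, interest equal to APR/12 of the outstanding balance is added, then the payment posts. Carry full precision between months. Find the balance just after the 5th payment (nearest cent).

Monthly rate r = 23.9%/12 = 1.99167% = 0.0199167.
Each month: B ← B·(1+r) − $800.00.
Month 1: interest $405.70; balance after payment $19,975.70.
Month 2: interest $397.85; balance after payment $19,573.55.
Month 3: interest $389.84; balance after payment $19,163.39.
Month 4: interest $381.67; balance after payment $18,745.06.
Month 5: interest $373.34; balance after payment $18,318.40.

$18,318.40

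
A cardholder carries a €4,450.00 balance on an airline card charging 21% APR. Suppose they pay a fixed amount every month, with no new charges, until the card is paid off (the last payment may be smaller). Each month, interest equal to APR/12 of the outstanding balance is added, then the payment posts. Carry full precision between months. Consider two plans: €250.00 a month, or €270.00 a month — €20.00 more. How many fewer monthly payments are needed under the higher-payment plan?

Monthly rate r = 21%/12 = 1.75% = 0.0175.
At €250.00/mo: n = ⌈−ln(1 − rB₀/P)/ln(1+r)⌉ = 22 payments (last €129.06); total interest = total paid − €4,450.00 = €929.06.
At €270.00/mo: 20 payments (last €166.33); total interest €846.33.
Payments saved = 22 − 20 = 2.

2 fewer payments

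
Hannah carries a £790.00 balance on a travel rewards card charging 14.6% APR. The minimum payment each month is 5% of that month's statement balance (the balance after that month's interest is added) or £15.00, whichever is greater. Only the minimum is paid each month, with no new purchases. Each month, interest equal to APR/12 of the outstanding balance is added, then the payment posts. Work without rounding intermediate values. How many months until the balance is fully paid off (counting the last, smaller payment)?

48 months

Monthly rate r = 14.6%/12 = 1.21667% = 0.0121667.
While 5% of the post-interest balance exceeds £15.00, each month B ← (B·(1+r))·(1 − 0.05), i.e. B shrinks by the factor (1+r)·0.95 = 0.96156.
This holds for months 1–26. Entering month 27 the balance is £285.10; 5% of the post-interest balance is now below £15.00, so the flat £15.00 minimum applies from here.
From month 27 a fixed £15.00 at rate r clears £285.10 in 22 more payments. Total: 26 + 22 = 48 months.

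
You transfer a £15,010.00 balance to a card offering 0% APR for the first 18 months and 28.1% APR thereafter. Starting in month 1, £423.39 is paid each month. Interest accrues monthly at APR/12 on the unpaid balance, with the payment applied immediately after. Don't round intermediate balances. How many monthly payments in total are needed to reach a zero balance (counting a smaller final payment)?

41 payments

Promo months 1–18 at r₀ = 0%/12 = 0; months 19+ at r₁ = 28.1%/12 = 0.0234167.
After month 18 (no interest yet): B = £15,010.00 − 18·£423.39 = £7,388.98.
Then at r₁ with £423.39/mo: n₂ = −ln(1 − r₁·B/P)/ln(1+r₁) ≈ 22.70 → 23 more payments.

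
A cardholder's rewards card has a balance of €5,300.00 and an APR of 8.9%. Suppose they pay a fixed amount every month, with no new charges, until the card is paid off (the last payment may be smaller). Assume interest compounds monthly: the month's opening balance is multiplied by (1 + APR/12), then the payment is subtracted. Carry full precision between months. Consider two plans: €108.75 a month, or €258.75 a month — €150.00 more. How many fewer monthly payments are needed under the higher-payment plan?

Monthly rate r = 8.9%/12 = 0.741667% = 0.00741667.
At €108.75/mo: n = ⌈−ln(1 − rB₀/P)/ln(1+r)⌉ = 61 payments (last €76.71); total interest = total paid − €5,300.00 = €1,301.71.
At €258.75/mo: 23 payments (last €77.63); total interest €470.13.
Payments saved = 61 − 23 = 38.

38 fewer payments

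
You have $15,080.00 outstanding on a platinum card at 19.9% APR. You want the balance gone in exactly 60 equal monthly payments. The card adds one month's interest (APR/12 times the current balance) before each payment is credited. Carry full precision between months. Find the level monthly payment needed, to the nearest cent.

Monthly rate r = 19.9%/12 = 1.65833% = 0.0165833.
Level-payment amortization: P = B₀·r / (1 − (1+r)^(−n)) = 15080.00·0.0165833 / (1 − 1.01658^(−60)).
Denominator 1 − (1+r)^(−60) = 0.627247226.
P = 250.077 / 0.627247226 ≈ 398.69.

$398.69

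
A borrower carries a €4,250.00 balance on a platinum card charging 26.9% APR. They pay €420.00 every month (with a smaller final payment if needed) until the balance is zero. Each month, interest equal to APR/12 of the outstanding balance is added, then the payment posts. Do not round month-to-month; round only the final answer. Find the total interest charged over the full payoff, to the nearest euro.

Monthly rate r = 26.9%/12 = 2.24167% = 0.0224167.
Payoff takes n = ⌈−ln(1 − rB₀/P)/ln(1+r)⌉ = ⌈11.605⌉ = 12 payments; the last is €255.04.
Total paid = 11·€420.00 + €255.04 = €4,875.04.
Total interest = total paid − principal = €4,875.04 − €4,250.00 = €625.04.

€625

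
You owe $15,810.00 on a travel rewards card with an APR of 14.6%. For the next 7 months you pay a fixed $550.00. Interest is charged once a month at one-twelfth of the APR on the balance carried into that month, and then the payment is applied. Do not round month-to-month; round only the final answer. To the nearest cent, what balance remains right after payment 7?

$13,213.23

Monthly rate r = 14.6%/12 = 1.21667% = 0.0121667.
Each month: B ← B·(1+r) − $550.00.
Month 1: interest $192.35; balance after payment $15,452.35.
Month 2: interest $188.00; balance after payment $15,090.36.
Month 3: interest $183.60; balance after payment $14,723.96.
Month 4: interest $179.14; balance after payment $14,353.10.
Month 5: interest $174.63; balance after payment $13,977.73.
Month 6: interest $170.06; balance after payment $13,597.79.
Month 7: interest $165.44; balance after payment $13,213.23.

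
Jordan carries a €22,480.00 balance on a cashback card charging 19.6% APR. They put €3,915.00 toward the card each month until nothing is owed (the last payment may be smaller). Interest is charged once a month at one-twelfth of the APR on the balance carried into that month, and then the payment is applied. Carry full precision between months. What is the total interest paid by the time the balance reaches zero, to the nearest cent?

€1,319.64

Monthly rate r = 19.6%/12 = 1.63333% = 0.0163333.
Payoff takes n = ⌈−ln(1 − rB₀/P)/ln(1+r)⌉ = ⌈6.079⌉ = 7 payments; the last is €309.64.
Total paid = 6·€3,915.00 + €309.64 = €23,799.64.
Total interest = total paid − principal = €23,799.64 − €22,480.00 = €1,319.64.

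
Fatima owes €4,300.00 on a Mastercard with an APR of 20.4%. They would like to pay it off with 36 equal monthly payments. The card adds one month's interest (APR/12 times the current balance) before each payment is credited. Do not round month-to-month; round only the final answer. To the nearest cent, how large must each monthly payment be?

Monthly rate r = 20.4%/12 = 1.7% = 0.017.
Level-payment amortization: P = B₀·r / (1 − (1+r)^(−n)) = 4300.00·0.017 / (1 − 1.017^(−36)).
Denominator 1 − (1+r)^(−36) = 0.454938264.
P = 73.1 / 0.454938264 ≈ 160.68.

€160.68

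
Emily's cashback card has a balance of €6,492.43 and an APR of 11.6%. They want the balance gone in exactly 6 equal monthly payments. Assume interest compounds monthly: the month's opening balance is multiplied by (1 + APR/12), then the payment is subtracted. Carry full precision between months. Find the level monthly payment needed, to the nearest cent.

€1,118.98

Monthly rate r = 11.6%/12 = 0.966667% = 0.00966667.
Level-payment amortization: P = B₀·r / (1 − (1+r)^(−n)) = 6492.43·0.00966667 / (1 − 1.00967^(−6)).
Denominator 1 − (1+r)^(−6) = 0.0560871719.
P = 62.7602 / 0.0560871719 ≈ 1118.98.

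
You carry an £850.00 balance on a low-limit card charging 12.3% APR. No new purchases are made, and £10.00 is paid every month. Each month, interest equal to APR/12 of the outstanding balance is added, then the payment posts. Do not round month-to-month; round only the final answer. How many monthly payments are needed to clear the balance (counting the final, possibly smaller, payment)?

Monthly rate r = 12.3%/12 = 1.025% = 0.01025.
Recurrence: B ← B·(1+r) − £10.00.
Month 1: interest £8.71; balance after payment £848.71.
Month 2: interest £8.70; balance after payment £847.41.
Closed form: n = −ln(1 − rB₀/P)/ln(1+r) = −ln(0.12875)/ln(1.01025) ≈ 201.012, so the balance reaches zero during payment 202.

202 payments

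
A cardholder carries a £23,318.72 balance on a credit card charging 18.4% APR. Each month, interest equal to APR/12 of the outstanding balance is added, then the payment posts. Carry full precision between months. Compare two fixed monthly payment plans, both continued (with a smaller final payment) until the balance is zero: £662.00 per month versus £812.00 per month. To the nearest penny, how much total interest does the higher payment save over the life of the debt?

£2,820.05

Monthly rate r = 18.4%/12 = 1.53333% = 0.0153333.
At £662.00/mo: n = ⌈−ln(1 − rB₀/P)/ln(1+r)⌉ = 52 payments (last £30.92); total interest = total paid − £23,318.72 = £10,474.20.
At £812.00/mo: 39 payments (last £116.87); total interest £7,654.15.
Interest saved = £10,474.20 − £7,654.15 = £2,820.05.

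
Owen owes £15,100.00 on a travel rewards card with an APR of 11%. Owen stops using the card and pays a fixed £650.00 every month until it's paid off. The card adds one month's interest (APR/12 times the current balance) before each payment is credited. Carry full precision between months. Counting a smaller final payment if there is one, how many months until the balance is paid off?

27 payments

Monthly rate r = 11%/12 = 0.916667% = 0.00916667.
Recurrence: B ← B·(1+r) − £650.00.
Month 1: interest £138.42; balance after payment £14,588.42.
Month 2: interest £133.73; balance after payment £14,072.14.
Closed form: n = −ln(1 − rB₀/P)/ln(1+r) = −ln(0.78705)/ln(1.00917) ≈ 26.243, so the balance reaches zero during payment 27.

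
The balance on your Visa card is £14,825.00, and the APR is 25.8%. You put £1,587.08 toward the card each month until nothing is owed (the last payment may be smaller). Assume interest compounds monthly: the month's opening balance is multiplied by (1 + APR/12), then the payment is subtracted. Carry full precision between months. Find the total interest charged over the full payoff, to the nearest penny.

£1,905.27

Monthly rate r = 25.8%/12 = 2.15% = 0.0215.
Payoff takes n = ⌈−ln(1 − rB₀/P)/ln(1+r)⌉ = ⌈10.539⌉ = 11 payments; the last is £859.47.
Total paid = 10·£1,587.08 + £859.47 = £16,730.27.
Total interest = total paid − principal = £16,730.27 − £14,825.00 = £1,905.27.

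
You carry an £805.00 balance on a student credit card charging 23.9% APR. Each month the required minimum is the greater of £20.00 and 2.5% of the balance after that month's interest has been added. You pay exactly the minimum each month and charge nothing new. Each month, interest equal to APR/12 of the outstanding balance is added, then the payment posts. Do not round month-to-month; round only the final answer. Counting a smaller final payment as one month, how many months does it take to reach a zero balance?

Monthly rate r = 23.9%/12 = 1.99167% = 0.0199167.
While 2.5% of the post-interest balance exceeds £20.00, each month B ← (B·(1+r))·(1 − 0.025), i.e. B shrinks by the factor (1+r)·0.975 = 0.99442.
This holds for months 1–5. Entering month 6 the balance is £782.78; 2.5% of the post-interest balance is now below £20.00, so the flat £20.00 minimum applies from here.
From month 6 a fixed £20.00 at rate r clears £782.78 in 77 more payments. Total: 5 + 77 = 82 months.

82 months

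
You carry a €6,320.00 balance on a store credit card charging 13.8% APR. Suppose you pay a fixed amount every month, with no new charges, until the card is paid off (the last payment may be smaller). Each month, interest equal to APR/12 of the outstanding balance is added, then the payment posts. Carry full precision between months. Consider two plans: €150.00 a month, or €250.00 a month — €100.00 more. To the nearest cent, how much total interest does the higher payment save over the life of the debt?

Monthly rate r = 13.8%/12 = 1.15% = 0.0115.
At €150.00/mo: n = ⌈−ln(1 − rB₀/P)/ln(1+r)⌉ = 58 payments (last €143.33); total interest = total paid − €6,320.00 = €2,373.33.
At €250.00/mo: 31 payments (last €10.41); total interest €1,190.41.
Interest saved = €2,373.33 − €1,190.41 = €1,182.92.

€1,182.92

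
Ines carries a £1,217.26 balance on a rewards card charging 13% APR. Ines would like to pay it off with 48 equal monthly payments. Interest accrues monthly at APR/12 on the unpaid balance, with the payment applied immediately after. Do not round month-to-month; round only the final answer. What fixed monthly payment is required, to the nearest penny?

£32.66

Monthly rate r = 13%/12 = 1.08333% = 0.0108333.
Level-payment amortization: P = B₀·r / (1 − (1+r)^(−n)) = 1217.26·0.0108333 / (1 − 1.01083^(−48)).
Denominator 1 − (1+r)^(−48) = 0.403814556.
P = 13.187 / 0.403814556 ≈ 32.66.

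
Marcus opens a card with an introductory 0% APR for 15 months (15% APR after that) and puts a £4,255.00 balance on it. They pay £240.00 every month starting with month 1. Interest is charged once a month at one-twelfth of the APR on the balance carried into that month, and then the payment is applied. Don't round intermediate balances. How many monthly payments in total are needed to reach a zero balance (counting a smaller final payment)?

Promo months 1–15 at r₀ = 0%/12 = 0; months 16+ at r₁ = 15%/12 = 0.0125.
After month 15 (no interest yet): B = £4,255.00 − 15·£240.00 = £655.00.
Then at r₁ with £240.00/mo: n₂ = −ln(1 − r₁·B/P)/ln(1+r₁) ≈ 2.79 → 3 more payments.

18 payments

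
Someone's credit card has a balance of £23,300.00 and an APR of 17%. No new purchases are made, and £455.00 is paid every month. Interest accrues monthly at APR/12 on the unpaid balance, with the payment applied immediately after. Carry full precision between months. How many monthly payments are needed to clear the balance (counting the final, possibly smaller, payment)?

92 payments

Monthly rate r = 17%/12 = 1.41667% = 0.0141667.
Recurrence: B ← B·(1+r) − £455.00.
Month 1: interest £330.08; balance after payment £23,175.08.
Month 2: interest £328.31; balance after payment £23,048.40.
Closed form: n = −ln(1 − rB₀/P)/ln(1+r) = −ln(0.27454)/ln(1.01417) ≈ 91.891, so the balance reaches zero during payment 92.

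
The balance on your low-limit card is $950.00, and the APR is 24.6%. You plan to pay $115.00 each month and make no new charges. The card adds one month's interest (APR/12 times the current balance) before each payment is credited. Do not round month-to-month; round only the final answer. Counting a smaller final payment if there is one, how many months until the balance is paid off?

10 payments

Monthly rate r = 24.6%/12 = 2.05% = 0.0205.
Recurrence: B ← B·(1+r) − $115.00.
Month 1: interest $19.48; balance after payment $854.48.
Month 2: interest $17.52; balance after payment $756.99.
Closed form: n = −ln(1 − rB₀/P)/ln(1+r) = −ln(0.83065)/ln(1.0205) ≈ 9.143, so the balance reaches zero during payment 10.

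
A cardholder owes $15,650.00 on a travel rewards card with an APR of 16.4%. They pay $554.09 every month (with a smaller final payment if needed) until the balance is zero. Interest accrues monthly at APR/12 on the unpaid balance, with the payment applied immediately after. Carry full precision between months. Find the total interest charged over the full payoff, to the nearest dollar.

Monthly rate r = 16.4%/12 = 1.36667% = 0.0136667.
Payoff takes n = ⌈−ln(1 − rB₀/P)/ln(1+r)⌉ = ⌈35.934⌉ = 36 payments; the last is $517.81.
Total paid = 35·$554.09 + $517.81 = $19,910.96.
Total interest = total paid − principal = $19,910.96 − $15,650.00 = $4,260.96.

$4,261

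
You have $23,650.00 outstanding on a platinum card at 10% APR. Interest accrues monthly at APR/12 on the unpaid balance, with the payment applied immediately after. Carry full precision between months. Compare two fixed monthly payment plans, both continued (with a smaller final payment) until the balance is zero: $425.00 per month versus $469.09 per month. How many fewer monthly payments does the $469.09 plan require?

10 fewer payments

Monthly rate r = 10%/12 = 0.833333% = 0.00833333.
At $425.00/mo: n = ⌈−ln(1 − rB₀/P)/ln(1+r)⌉ = 76 payments (last $35.93); total interest = total paid − $23,650.00 = $8,260.93.
At $469.09/mo: 66 payments (last $313.91); total interest $7,154.76.
Payments saved = 76 − 66 = 10.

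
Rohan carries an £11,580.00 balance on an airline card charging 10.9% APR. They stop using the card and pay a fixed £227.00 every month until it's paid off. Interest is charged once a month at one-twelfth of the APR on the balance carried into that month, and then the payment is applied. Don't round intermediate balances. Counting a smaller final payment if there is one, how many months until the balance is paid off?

Monthly rate r = 10.9%/12 = 0.908333% = 0.00908333.
Recurrence: B ← B·(1+r) − £227.00.
Month 1: interest £105.19; balance after payment £11,458.18.
Month 2: interest £104.08; balance after payment £11,335.26.
Closed form: n = −ln(1 − rB₀/P)/ln(1+r) = −ln(0.53663)/ln(1.00908) ≈ 68.837, so the balance reaches zero during payment 69.

69 payments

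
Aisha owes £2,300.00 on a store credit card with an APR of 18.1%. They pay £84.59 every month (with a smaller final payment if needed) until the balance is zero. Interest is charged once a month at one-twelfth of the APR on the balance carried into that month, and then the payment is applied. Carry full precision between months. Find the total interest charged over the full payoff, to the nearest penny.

£682.55

Monthly rate r = 18.1%/12 = 1.50833% = 0.0150833.
Payoff takes n = ⌈−ln(1 − rB₀/P)/ln(1+r)⌉ = ⌈35.257⌉ = 36 payments; the last is £21.90.
Total paid = 35·£84.59 + £21.90 = £2,982.55.
Total interest = total paid − principal = £2,982.55 − £2,300.00 = £682.55.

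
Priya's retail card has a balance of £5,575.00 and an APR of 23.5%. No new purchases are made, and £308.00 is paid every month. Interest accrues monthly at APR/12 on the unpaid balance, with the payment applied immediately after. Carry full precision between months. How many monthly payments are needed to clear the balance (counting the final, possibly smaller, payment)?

Monthly rate r = 23.5%/12 = 1.95833% = 0.0195833.
Recurrence: B ← B·(1+r) − £308.00.
Month 1: interest £109.18; balance after payment £5,376.18.
Month 2: interest £105.28; balance after payment £5,173.46.
Closed form: n = −ln(1 − rB₀/P)/ln(1+r) = −ln(0.64553)/ln(1.01958) ≈ 22.568, so the balance reaches zero during payment 23.

23 payments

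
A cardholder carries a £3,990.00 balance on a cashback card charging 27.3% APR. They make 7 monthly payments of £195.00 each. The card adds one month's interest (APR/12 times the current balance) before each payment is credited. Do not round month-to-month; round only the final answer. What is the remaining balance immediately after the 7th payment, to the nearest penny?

Monthly rate r = 27.3%/12 = 2.275% = 0.02275.
Each month: B ← B·(1+r) − £195.00.
Month 1: interest £90.77; balance after payment £3,885.77.
Month 2: interest £88.40; balance after payment £3,779.17.
Month 3: interest £85.98; balance after payment £3,670.15.
Month 4: interest £83.50; balance after payment £3,558.65.
Month 5: interest £80.96; balance after payment £3,444.61.
Month 6: interest £78.36; balance after payment £3,327.97.
Month 7: interest £75.71; balance after payment £3,208.68.

£3,208.68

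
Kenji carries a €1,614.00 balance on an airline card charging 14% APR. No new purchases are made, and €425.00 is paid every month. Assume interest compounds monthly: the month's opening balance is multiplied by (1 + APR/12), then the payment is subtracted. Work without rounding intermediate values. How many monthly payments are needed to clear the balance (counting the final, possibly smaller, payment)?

Monthly rate r = 14%/12 = 1.16667% = 0.0116667.
Recurrence: B ← B·(1+r) − €425.00.
Month 1: interest €18.83; balance after payment €1,207.83.
Month 2: interest €14.09; balance after payment €796.92.
Month 3: interest €9.30; balance after payment €381.22.
Month 4: interest €4.45; balance after payment €0.00.

4 payments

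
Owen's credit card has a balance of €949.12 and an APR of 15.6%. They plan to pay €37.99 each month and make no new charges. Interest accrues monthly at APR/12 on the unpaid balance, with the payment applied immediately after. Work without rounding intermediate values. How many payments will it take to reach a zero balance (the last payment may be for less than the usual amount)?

Monthly rate r = 15.6%/12 = 1.3% = 0.013.
Recurrence: B ← B·(1+r) − €37.99.
Month 1: interest €12.34; balance after payment €923.47.
Month 2: interest €12.01; balance after payment €897.48.
Closed form: n = −ln(1 − rB₀/P)/ln(1+r) = −ln(0.67522)/ln(1.013) ≈ 30.405, so the balance reaches zero during payment 31.

31 months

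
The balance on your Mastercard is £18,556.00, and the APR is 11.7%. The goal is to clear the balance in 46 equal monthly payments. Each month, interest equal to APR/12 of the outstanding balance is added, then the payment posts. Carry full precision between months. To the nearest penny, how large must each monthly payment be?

Monthly rate r = 11.7%/12 = 0.975% = 0.00975.
Level-payment amortization: P = B₀·r / (1 − (1+r)^(−n)) = 18556.00·0.00975 / (1 − 1.00975^(−46)).
Denominator 1 − (1+r)^(−46) = 0.360025963.
P = 180.921 / 0.360025963 ≈ 502.52.

£502.52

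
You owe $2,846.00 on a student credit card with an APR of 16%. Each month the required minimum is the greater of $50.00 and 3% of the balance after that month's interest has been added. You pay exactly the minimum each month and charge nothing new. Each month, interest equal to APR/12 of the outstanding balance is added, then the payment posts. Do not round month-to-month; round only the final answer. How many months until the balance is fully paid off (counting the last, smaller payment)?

76 months

Monthly rate r = 16%/12 = 1.33333% = 0.0133333.
While 3% of the post-interest balance exceeds $50.00, each month B ← (B·(1+r))·(1 − 0.03), i.e. B shrinks by the factor (1+r)·0.97 = 0.98293.
This holds for months 1–32. Entering month 33 the balance is $1,640.61; 3% of the post-interest balance is now below $50.00, so the flat $50.00 minimum applies from here.
From month 33 a fixed $50.00 at rate r clears $1,640.61 in 44 more payments. Total: 32 + 44 = 76 months.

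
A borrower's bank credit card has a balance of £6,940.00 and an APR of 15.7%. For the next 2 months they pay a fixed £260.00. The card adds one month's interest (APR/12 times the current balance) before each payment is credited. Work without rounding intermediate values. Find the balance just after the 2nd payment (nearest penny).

£6,599.38

Monthly rate r = 15.7%/12 = 1.30833% = 0.0130833.
Each month: B ← B·(1+r) − £260.00.
Month 1: interest £90.80; balance after payment £6,770.80.
Month 2: interest £88.58; balance after payment £6,599.38.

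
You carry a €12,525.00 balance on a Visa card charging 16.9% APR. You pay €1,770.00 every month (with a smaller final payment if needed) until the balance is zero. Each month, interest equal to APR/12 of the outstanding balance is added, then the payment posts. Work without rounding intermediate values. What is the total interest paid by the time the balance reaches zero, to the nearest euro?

Monthly rate r = 16.9%/12 = 1.40833% = 0.0140833.
Payoff takes n = ⌈−ln(1 − rB₀/P)/ln(1+r)⌉ = ⌈7.507⌉ = 8 payments; the last is €899.72.
Total paid = 7·€1,770.00 + €899.72 = €13,289.72.
Total interest = total paid − principal = €13,289.72 − €12,525.00 = €764.72.

€765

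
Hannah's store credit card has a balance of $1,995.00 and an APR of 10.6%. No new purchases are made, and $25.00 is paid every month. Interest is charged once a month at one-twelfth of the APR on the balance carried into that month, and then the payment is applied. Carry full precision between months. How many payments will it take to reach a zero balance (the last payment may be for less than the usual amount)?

Monthly rate r = 10.6%/12 = 0.883333% = 0.00883333.
Recurrence: B ← B·(1+r) − $25.00.
Month 1: interest $17.62; balance after payment $1,987.62.
Month 2: interest $17.56; balance after payment $1,980.18.
Closed form: n = −ln(1 − rB₀/P)/ln(1+r) = −ln(0.2951)/ln(1.00883) ≈ 138.772, so the balance reaches zero during payment 139.

139 payments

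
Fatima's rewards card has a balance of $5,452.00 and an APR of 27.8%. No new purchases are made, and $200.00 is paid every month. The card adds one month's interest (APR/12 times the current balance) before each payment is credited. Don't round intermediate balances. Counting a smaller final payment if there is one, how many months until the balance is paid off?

44 payments

Monthly rate r = 27.8%/12 = 2.31667% = 0.0231667.
Recurrence: B ← B·(1+r) − $200.00.
Month 1: interest $126.30; balance after payment $5,378.30.
Month 2: interest $124.60; balance after payment $5,302.90.
Closed form: n = −ln(1 − rB₀/P)/ln(1+r) = −ln(0.36848)/ln(1.02317) ≈ 43.593, so the balance reaches zero during payment 44.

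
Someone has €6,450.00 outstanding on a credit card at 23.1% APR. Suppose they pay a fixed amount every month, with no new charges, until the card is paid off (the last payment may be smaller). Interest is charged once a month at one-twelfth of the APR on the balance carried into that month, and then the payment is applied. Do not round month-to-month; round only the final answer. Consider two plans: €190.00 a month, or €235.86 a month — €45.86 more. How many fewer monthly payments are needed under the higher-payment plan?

Monthly rate r = 23.1%/12 = 1.925% = 0.01925.
At €190.00/mo: n = ⌈−ln(1 − rB₀/P)/ln(1+r)⌉ = 56 payments (last €111.51); total interest = total paid − €6,450.00 = €4,111.51.
At €235.86/mo: 40 payments (last €47.72); total interest €2,796.26.
Payments saved = 56 − 40 = 16.

16 fewer payments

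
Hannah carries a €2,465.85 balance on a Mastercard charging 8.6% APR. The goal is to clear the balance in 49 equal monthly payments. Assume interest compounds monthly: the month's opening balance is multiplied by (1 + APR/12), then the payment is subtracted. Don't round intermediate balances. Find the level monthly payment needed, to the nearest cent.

€59.85

Monthly rate r = 8.6%/12 = 0.716667% = 0.00716667.
Level-payment amortization: P = B₀·r / (1 − (1+r)^(−n)) = 2465.85·0.00716667 / (1 − 1.00717^(−49)).
Denominator 1 − (1+r)^(−49) = 0.295251516.
P = 17.6719 / 0.295251516 ≈ 59.85.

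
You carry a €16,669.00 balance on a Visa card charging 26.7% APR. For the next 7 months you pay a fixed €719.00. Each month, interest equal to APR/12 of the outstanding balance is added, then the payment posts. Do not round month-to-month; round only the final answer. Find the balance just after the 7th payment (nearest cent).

€14,063.37

Monthly rate r = 26.7%/12 = 2.225% = 0.02225.
Each month: B ← B·(1+r) − €719.00.
Month 1: interest €370.89; balance after payment €16,320.89.
Month 2: interest €363.14; balance after payment €15,965.02.
Month 3: interest €355.22; balance after payment €15,601.25.
Month 4: interest €347.13; balance after payment €15,229.37.
Month 5: interest €338.85; balance after payment €14,849.23.
Month 6: interest €330.40; balance after payment €14,460.62.
Month 7: interest €321.75; balance after payment €14,063.37.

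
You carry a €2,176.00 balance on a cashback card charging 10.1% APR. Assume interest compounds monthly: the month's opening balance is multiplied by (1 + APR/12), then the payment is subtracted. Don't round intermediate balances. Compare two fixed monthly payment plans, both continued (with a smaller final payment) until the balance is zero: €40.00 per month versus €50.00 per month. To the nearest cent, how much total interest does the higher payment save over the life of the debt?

€200.55

Monthly rate r = 10.1%/12 = 0.841667% = 0.00841667.
At €40.00/mo: n = ⌈−ln(1 − rB₀/P)/ln(1+r)⌉ = 74 payments (last €1.91); total interest = total paid − €2,176.00 = €745.91.
At €50.00/mo: 55 payments (last €21.36); total interest €545.36.
Interest saved = €745.91 − €545.36 = €200.55.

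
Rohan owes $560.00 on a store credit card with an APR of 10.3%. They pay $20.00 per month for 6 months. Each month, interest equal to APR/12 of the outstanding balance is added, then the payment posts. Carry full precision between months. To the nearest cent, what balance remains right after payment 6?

Monthly rate r = 10.3%/12 = 0.858333% = 0.00858333.
Each month: B ← B·(1+r) − $20.00.
Month 1: interest $4.81; balance after payment $544.81.
Month 2: interest $4.68; balance after payment $529.48.
Month 3: interest $4.54; balance after payment $514.03.
Month 4: interest $4.41; balance after payment $498.44.
Month 5: interest $4.28; balance after payment $482.72.
Month 6: interest $4.14; balance after payment $466.86.

$466.86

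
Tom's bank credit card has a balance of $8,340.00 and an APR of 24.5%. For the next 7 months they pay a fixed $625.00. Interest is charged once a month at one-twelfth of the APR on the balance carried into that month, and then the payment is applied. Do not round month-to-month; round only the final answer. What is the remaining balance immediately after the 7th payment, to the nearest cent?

$4,955.19

Monthly rate r = 24.5%/12 = 2.04167% = 0.0204167.
Each month: B ← B·(1+r) − $625.00.
Month 1: interest $170.28; balance after payment $7,885.27.
Month 2: interest $160.99; balance after payment $7,421.27.
Month 3: interest $151.52; balance after payment $6,947.78.
Month 4: interest $141.85; balance after payment $6,464.63.
Month 5: interest $131.99; balance after payment $5,971.62.
Month 6: interest $121.92; balance after payment $5,468.54.
Month 7: interest $111.65; balance after payment $4,955.19.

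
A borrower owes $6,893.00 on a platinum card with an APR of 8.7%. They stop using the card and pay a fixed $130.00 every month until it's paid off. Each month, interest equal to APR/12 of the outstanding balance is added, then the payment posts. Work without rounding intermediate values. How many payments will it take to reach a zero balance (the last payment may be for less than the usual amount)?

Monthly rate r = 8.7%/12 = 0.725% = 0.00725.
Recurrence: B ← B·(1+r) − $130.00.
Month 1: interest $49.97; balance after payment $6,812.97.
Month 2: interest $49.39; balance after payment $6,732.37.
Closed form: n = −ln(1 − rB₀/P)/ln(1+r) = −ln(0.61558)/ln(1.00725) ≈ 67.165, so the balance reaches zero during payment 68.

68 payments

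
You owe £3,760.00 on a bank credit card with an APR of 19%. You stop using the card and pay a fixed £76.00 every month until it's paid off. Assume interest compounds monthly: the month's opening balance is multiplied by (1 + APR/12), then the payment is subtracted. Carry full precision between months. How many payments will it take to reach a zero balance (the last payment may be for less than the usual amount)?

98 months

Monthly rate r = 19%/12 = 1.58333% = 0.0158333.
Recurrence: B ← B·(1+r) − £76.00.
Month 1: interest £59.53; balance after payment £3,743.53.
Month 2: interest £59.27; balance after payment £3,726.81.
Closed form: n = −ln(1 − rB₀/P)/ln(1+r) = −ln(0.21667)/ln(1.01583) ≈ 97.356, so the balance reaches zero during payment 98.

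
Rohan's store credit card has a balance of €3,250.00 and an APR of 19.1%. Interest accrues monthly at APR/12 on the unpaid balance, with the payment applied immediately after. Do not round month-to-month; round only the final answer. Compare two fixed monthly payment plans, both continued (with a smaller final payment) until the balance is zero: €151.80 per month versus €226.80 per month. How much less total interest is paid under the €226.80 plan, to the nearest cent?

€287.32

Monthly rate r = 19.1%/12 = 1.59167% = 0.0159167.
At €151.80/mo: n = ⌈−ln(1 − rB₀/P)/ln(1+r)⌉ = 27 payments (last €59.03); total interest = total paid − €3,250.00 = €755.83.
At €226.80/mo: 17 payments (last €89.71); total interest €468.51.
Interest saved = €755.83 − €468.51 = €287.32.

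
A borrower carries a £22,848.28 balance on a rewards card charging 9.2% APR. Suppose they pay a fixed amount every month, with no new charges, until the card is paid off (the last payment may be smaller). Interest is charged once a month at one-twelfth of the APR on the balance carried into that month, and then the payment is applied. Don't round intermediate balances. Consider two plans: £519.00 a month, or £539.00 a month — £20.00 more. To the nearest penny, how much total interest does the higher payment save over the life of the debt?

£243.07

Monthly rate r = 9.2%/12 = 0.766667% = 0.00766667.
At £519.00/mo: n = ⌈−ln(1 − rB₀/P)/ln(1+r)⌉ = 54 payments (last £474.03); total interest = total paid − £22,848.28 = £5,132.75.
At £539.00/mo: 52 payments (last £248.96); total interest £4,889.68.
Interest saved = £5,132.75 − £4,889.68 = £243.07.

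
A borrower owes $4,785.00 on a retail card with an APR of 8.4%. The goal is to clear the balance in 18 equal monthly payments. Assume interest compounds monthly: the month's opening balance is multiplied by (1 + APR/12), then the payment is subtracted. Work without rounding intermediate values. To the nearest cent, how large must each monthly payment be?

$283.86

Monthly rate r = 8.4%/12 = 0.7% = 0.007.
Level-payment amortization: P = B₀·r / (1 − (1+r)^(−n)) = 4785.00·0.007 / (1 − 1.007^(−18)).
Denominator 1 − (1+r)^(−18) = 0.117998081.
P = 33.495 / 0.117998081 ≈ 283.86.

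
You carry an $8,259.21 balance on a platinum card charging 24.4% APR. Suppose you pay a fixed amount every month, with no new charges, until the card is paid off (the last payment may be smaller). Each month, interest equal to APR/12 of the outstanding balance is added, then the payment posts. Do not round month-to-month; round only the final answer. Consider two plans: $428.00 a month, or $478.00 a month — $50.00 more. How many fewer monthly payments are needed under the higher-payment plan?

Monthly rate r = 24.4%/12 = 2.03333% = 0.0203333.
At $428.00/mo: n = ⌈−ln(1 − rB₀/P)/ln(1+r)⌉ = 25 payments (last $321.77); total interest = total paid − $8,259.21 = $2,334.56.
At $478.00/mo: 22 payments (last $241.50); total interest $2,020.29.
Payments saved = 25 − 22 = 3.

3 fewer payments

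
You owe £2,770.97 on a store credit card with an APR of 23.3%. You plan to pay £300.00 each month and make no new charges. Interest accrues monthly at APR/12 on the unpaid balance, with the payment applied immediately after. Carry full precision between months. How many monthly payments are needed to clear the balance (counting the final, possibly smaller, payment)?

Monthly rate r = 23.3%/12 = 1.94167% = 0.0194167.
Recurrence: B ← B·(1+r) − £300.00.
Month 1: interest £53.80; balance after payment £2,524.77.
Month 2: interest £49.02; balance after payment £2,273.80.
Closed form: n = −ln(1 − rB₀/P)/ln(1+r) = −ln(0.82066)/ln(1.01942) ≈ 10.278, so the balance reaches zero during payment 11.

11 payments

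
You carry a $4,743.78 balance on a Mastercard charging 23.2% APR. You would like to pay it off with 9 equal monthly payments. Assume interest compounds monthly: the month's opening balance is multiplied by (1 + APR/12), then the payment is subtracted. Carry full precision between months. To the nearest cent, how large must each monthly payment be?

Monthly rate r = 23.2%/12 = 1.93333% = 0.0193333.
Level-payment amortization: P = B₀·r / (1 − (1+r)^(−n)) = 4743.78·0.0193333 / (1 − 1.01933^(−9)).
Denominator 1 − (1+r)^(−9) = 0.15830652.
P = 91.7131 / 0.15830652 ≈ 579.34.

$579.34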